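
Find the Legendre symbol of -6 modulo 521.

-1

(-6/521)
  = (515/521)    [-6 ≡ 515 mod 521]
  = (521/515)    [QR: 521 ≡ 1 mod 4, sign kept]
  = (6/515)    [521 ≡ 6 mod 515]
  = -(3/515)    [515 ≡ 3 mod 8 ⇒ (2/515) = -1]
  = (515/3)    [QR: both ≡ 3 mod 4, sign flips]
  = (2/3)    [515 ≡ 2 mod 3]
  = -(1/3)    [3 ≡ 3 mod 8 ⇒ (2/3) = -1]
  = -1    [(1/3) = 1]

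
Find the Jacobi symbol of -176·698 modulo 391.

By multiplicativity, (-176·698/391) = (-176/391)·(698/391).
First factor (-176/391):
(-176/391)
  = (215/391)    [-176 ≡ 215 mod 391]
  = -(391/215)    [QR: both ≡ 3 mod 4, sign flips]
  = -(176/215)    [391 ≡ 176 mod 215]
  = -(11/215)    [215 ≡ 7 mod 8 ⇒ (2/215)^4 = +1]
  = (215/11)    [QR: both ≡ 3 mod 4, sign flips]
  = (6/11)    [215 ≡ 6 mod 11]
  = -(3/11)    [11 ≡ 3 mod 8 ⇒ (2/11) = -1]
  = (11/3)    [QR: both ≡ 3 mod 4, sign flips]
  = (2/3)    [11 ≡ 2 mod 3]
  = -(1/3)    [3 ≡ 3 mod 8 ⇒ (2/3) = -1]
  = -1    [(1/3) = 1]
Second factor (698/391):
(698/391)
  = (307/391)    [698 ≡ 307 mod 391]
  = -(391/307)    [QR: both ≡ 3 mod 4, sign flips]
  = -(84/307)    [391 ≡ 84 mod 307]
  = -(21/307)    [307 ≡ 3 mod 8 ⇒ (2/307)^2 = +1]
  = -(307/21)    [QR: 21 ≡ 1 mod 4, sign kept]
  = -(13/21)    [307 ≡ 13 mod 21]
  = -(21/13)    [QR: 13 ≡ 1 mod 4, sign kept]
  = -(8/13)    [21 ≡ 8 mod 13]
  = (1/13)    [13 ≡ 5 mod 8 ⇒ (2/13)^3 = -1]
  = 1    [(1/13) = 1]
Product: (-1)·(1) = -1.

-1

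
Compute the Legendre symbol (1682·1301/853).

1

By multiplicativity, (1682·1301/853) = (1682/853)·(1301/853).
First factor (1682/853):
Reduce the numerator: 1682 ≡ 829 (mod 853), so (1682/853) = (829/853).
829 ≡ 1 (mod 4), so quadratic reciprocity gives (829/853) = (853/829). Reduce: 853 ≡ 24 (mod 829). Now have (24/829).
Factor out 2: 24 = 2^3·3. Since 829 ≡ 5 (mod 8), (2/829) = -1, and (2/829)^3 = -1. Now have -(3/829).
829 ≡ 1 (mod 4), so quadratic reciprocity gives (3/829) = (829/3). Reduce: 829 ≡ 1 (mod 3). Now have -(1/3).
(1/3) = 1. Collecting the sign factors: -1.
Second factor (1301/853):
Reduce the numerator: 1301 ≡ 448 (mod 853), so (1301/853) = (448/853).
Factor out 2: 448 = 2^6·7. Since 853 ≡ 5 (mod 8), (2/853) = -1, and (2/853)^6 = +1. Now have (7/853).
853 ≡ 1 (mod 4), so quadratic reciprocity gives (7/853) = (853/7). Reduce: 853 ≡ 6 (mod 7). Now have (6/7).
Factor out 2: 6 = 2·3. Since 7 ≡ 7 (mod 8), (2/7) = +1. Now have (3/7).
Both 3 ≡ 3 and 7 ≡ 3 (mod 4), so reciprocity gives (3/7) = -(7/3). Reduce: 7 ≡ 1 (mod 3). Now have -(1/3).
(1/3) = 1. Collecting the sign factors: -1.
Product: (-1)·(-1) = 1.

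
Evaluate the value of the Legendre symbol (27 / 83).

(27 / 83)
  = -(83 / 27)    [QR: both ≡ 3 mod 4, sign flips]
  = -(2 / 27)    [83 ≡ 2 mod 27]
  = (1 / 27)    [27 ≡ 3 mod 8 ⇒ (2 / 27) = -1]
  = 1    [(1 / 27) = 1]

1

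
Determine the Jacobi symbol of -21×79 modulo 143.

By multiplicativity, (-21·79/143) = (-21/143)·(79/143).
First factor (-21/143):
Reduce the numerator: -21 ≡ 122 (mod 143), so (-21/143) = (122/143).
Factor out 2: 122 = 2·61. Since 143 ≡ 7 (mod 8), (2/143) = +1. Now have (61/143).
61 ≡ 1 (mod 4), so quadratic reciprocity gives (61/143) = (143/61). Reduce: 143 ≡ 21 (mod 61). Now have (21/61).
21 ≡ 1 (mod 4), so quadratic reciprocity gives (21/61) = (61/21). Reduce: 61 ≡ 19 (mod 21). Now have (19/21).
21 ≡ 1 (mod 4), so quadratic reciprocity gives (19/21) = (21/19). Reduce: 21 ≡ 2 (mod 19). Now have (2/19).
Factor out 2: 2 = 2. Since 19 ≡ 3 (mod 8), (2/19) = -1. Now have -(1/19).
(1/19) = 1. Collecting the sign factors: -1.
Second factor (79/143):
Both 79 ≡ 3 and 143 ≡ 3 (mod 4), so reciprocity gives (79/143) = -(143/79). Reduce: 143 ≡ 64 (mod 79). Now have -(64/79).
Factor out 2: 64 = 2^6. Since 79 ≡ 7 (mod 8), (2/79) = +1, and (2/79)^6 = +1. Now have -(1/79).
(1/79) = 1. Collecting the sign factors: -1.
Product: (-1)·(-1) = 1.

1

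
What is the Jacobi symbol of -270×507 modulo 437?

By multiplicativity, (-270·507/437) = (-270/437)·(507/437).
First factor (-270/437):
Pull out -1: (-270/437) = (-1/437)·(270/437). Since 437 ≡ 1 (mod 4), (-1/437) = +1. Now have (270/437).
Factor out 2: 270 = 2·135. Since 437 ≡ 5 (mod 8), (2/437) = -1. Now have -(135/437).
437 ≡ 1 (mod 4), so quadratic reciprocity gives (135/437) = (437/135). Reduce: 437 ≡ 32 (mod 135). Now have -(32/135).
Factor out 2: 32 = 2^5. Since 135 ≡ 7 (mod 8), (2/135) = +1, and (2/135)^5 = +1. Now have -(1/135).
(1/135) = 1. Collecting the sign factors: -1.
Second factor (507/437):
Reduce the numerator: 507 ≡ 70 (mod 437), so (507/437) = (70/437).
Factor out 2: 70 = 2·35. Since 437 ≡ 5 (mod 8), (2/437) = -1. Now have -(35/437).
437 ≡ 1 (mod 4), so quadratic reciprocity gives (35/437) = (437/35). Reduce: 437 ≡ 17 (mod 35). Now have -(17/35).
17 ≡ 1 (mod 4), so quadratic reciprocity gives (17/35) = (35/17). Reduce: 35 ≡ 1 (mod 17). Now have -(1/17).
(1/17) = 1. Collecting the sign factors: -1.
Product: (-1)·(-1) = 1.

1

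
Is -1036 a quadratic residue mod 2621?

Pull out -1: (-1036/2621) = (-1/2621)·(1036/2621). Since 2621 ≡ 1 (mod 4), (-1/2621) = +1. Now have (1036/2621).
Factor out 2: 1036 = 2^2·259. Since 2621 ≡ 5 (mod 8), (2/2621) = -1, and (2/2621)^2 = +1. Now have (259/2621).
2621 ≡ 1 (mod 4), so quadratic reciprocity gives (259/2621) = (2621/259). Reduce: 2621 ≡ 31 (mod 259). Now have (31/259).
Both 31 ≡ 3 and 259 ≡ 3 (mod 4), so reciprocity gives (31/259) = -(259/31). Reduce: 259 ≡ 11 (mod 31). Now have -(11/31).
Both 11 ≡ 3 and 31 ≡ 3 (mod 4), so reciprocity gives (11/31) = -(31/11). Reduce: 31 ≡ 9 (mod 11). Now have (9/11).
9 ≡ 1 (mod 4), so quadratic reciprocity gives (9/11) = (11/9). Reduce: 11 ≡ 2 (mod 9). Now have (2/9).
Factor out 2: 2 = 2. Since 9 ≡ 1 (mod 8), (2/9) = +1. Now have (1/9).
(1/9) = 1. Collecting the sign factors: 1.
The Legendre symbol is 1, so x^2 ≡ -1036 (mod 2621) has solution.

yes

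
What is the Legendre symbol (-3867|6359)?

1

Pull out -1: (-3867|6359) = (-1|6359)·(3867|6359). Since 6359 ≡ 3 (mod 4), (-1|6359) = -1. Now have -(3867|6359).
Both 3867 ≡ 3 and 6359 ≡ 3 (mod 4), so reciprocity gives (3867|6359) = -(6359|3867). Reduce: 6359 ≡ 2492 (mod 3867). Now have (2492|3867).
Factor out 2: 2492 = 2^2·623. Since 3867 ≡ 3 (mod 8), (2|3867) = -1, and (2|3867)^2 = +1. Now have (623|3867).
Both 623 ≡ 3 and 3867 ≡ 3 (mod 4), so reciprocity gives (623|3867) = -(3867|623). Reduce: 3867 ≡ 129 (mod 623). Now have -(129|623).
129 ≡ 1 (mod 4), so quadratic reciprocity gives (129|623) = (623|129). Reduce: 623 ≡ 107 (mod 129). Now have -(107|129).
129 ≡ 1 (mod 4), so quadratic reciprocity gives (107|129) = (129|107). Reduce: 129 ≡ 22 (mod 107). Now have -(22|107).
Factor out 2: 22 = 2·11. Since 107 ≡ 3 (mod 8), (2|107) = -1. Now have (11|107).
Both 11 ≡ 3 and 107 ≡ 3 (mod 4), so reciprocity gives (11|107) = -(107|11). Reduce: 107 ≡ 8 (mod 11). Now have -(8|11).
Factor out 2: 8 = 2^3. Since 11 ≡ 3 (mod 8), (2|11) = -1, and (2|11)^3 = -1. Now have (1|11).
(1|11) = 1. Collecting the sign factors: 1.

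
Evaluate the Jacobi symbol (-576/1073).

Reduce the numerator: -576 ≡ 497 (mod 1073), so (-576/1073) = (497/1073).
497 ≡ 1 (mod 4), so quadratic reciprocity gives (497/1073) = (1073/497). Reduce: 1073 ≡ 79 (mod 497). Now have (79/497).
497 ≡ 1 (mod 4), so quadratic reciprocity gives (79/497) = (497/79). Reduce: 497 ≡ 23 (mod 79). Now have (23/79).
Both 23 ≡ 3 and 79 ≡ 3 (mod 4), so reciprocity gives (23/79) = -(79/23). Reduce: 79 ≡ 10 (mod 23). Now have -(10/23).
Factor out 2: 10 = 2·5. Since 23 ≡ 7 (mod 8), (2/23) = +1. Now have -(5/23).
5 ≡ 1 (mod 4), so quadratic reciprocity gives (5/23) = (23/5). Reduce: 23 ≡ 3 (mod 5). Now have -(3/5).
5 ≡ 1 (mod 4), so quadratic reciprocity gives (3/5) = (5/3). Reduce: 5 ≡ 2 (mod 3). Now have -(2/3).
Factor out 2: 2 = 2. Since 3 ≡ 3 (mod 8), (2/3) = -1. Now have (1/3).
(1/3) = 1. Collecting the sign factors: 1.

1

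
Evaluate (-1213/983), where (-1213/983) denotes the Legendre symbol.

(-1213/983)
  = (753/983)    [-1213 ≡ 753 mod 983]
  = (983/753)    [QR: 753 ≡ 1 mod 4, sign kept]
  = (230/753)    [983 ≡ 230 mod 753]
  = (115/753)    [753 ≡ 1 mod 8 ⇒ (2/753) = +1]
  = (753/115)    [QR: 753 ≡ 1 mod 4, sign kept]
  = (63/115)    [753 ≡ 63 mod 115]
  = -(115/63)    [QR: both ≡ 3 mod 4, sign flips]
  = -(52/63)    [115 ≡ 52 mod 63]
  = -(13/63)    [63 ≡ 7 mod 8 ⇒ (2/63)^2 = +1]
  = -(63/13)    [QR: 13 ≡ 1 mod 4, sign kept]
  = -(11/13)    [63 ≡ 11 mod 13]
  = -(13/11)    [QR: 13 ≡ 1 mod 4, sign kept]
  = -(2/11)    [13 ≡ 2 mod 11]
  = (1/11)    [11 ≡ 3 mod 8 ⇒ (2/11) = -1]
  = 1    [(1/11) = 1]

1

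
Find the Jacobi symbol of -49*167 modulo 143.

-1

By multiplicativity, (-49·167 / 143) = (-49 / 143)·(167 / 143).
First factor (-49 / 143):
(-49 / 143)
  = -(49 / 143)    [143 ≡ 3 mod 4 ⇒ (-1 / 143) = -1]
  = -(143 / 49)    [QR: 49 ≡ 1 mod 4, sign kept]
  = -(45 / 49)    [143 ≡ 45 mod 49]
  = -(49 / 45)    [QR: 45 ≡ 1 mod 4, sign kept]
  = -(4 / 45)    [49 ≡ 4 mod 45]
  = -(1 / 45)    [45 ≡ 5 mod 8 ⇒ (2 / 45)^2 = +1]
  = -1    [(1 / 45) = 1]
Second factor (167 / 143):
(167 / 143)
  = (24 / 143)    [167 ≡ 24 mod 143]
  = (3 / 143)    [143 ≡ 7 mod 8 ⇒ (2 / 143)^3 = +1]
  = -(143 / 3)    [QR: both ≡ 3 mod 4, sign flips]
  = -(2 / 3)    [143 ≡ 2 mod 3]
  = (1 / 3)    [3 ≡ 3 mod 8 ⇒ (2 / 3) = -1]
  = 1    [(1 / 3) = 1]
Product: (-1)·(1) = -1.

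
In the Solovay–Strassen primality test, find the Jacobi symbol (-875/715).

(-875/715)
  = (555/715)    [-875 ≡ 555 mod 715]
  = -(715/555)    [QR: both ≡ 3 mod 4, sign flips]
  = -(160/555)    [715 ≡ 160 mod 555]
  = (5/555)    [555 ≡ 3 mod 8 ⇒ (2/555)^5 = -1]
  = (555/5)    [QR: 5 ≡ 1 mod 4, sign kept]
  = (0/5)    [555 ≡ 0 mod 5]
  = 0    [numerator 0, gcd > 1]

0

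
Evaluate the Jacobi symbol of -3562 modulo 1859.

0

Reduce the numerator: -3562 ≡ 156 (mod 1859), so (-3562/1859) = (156/1859).
Factor out 2: 156 = 2^2·39. Since 1859 ≡ 3 (mod 8), (2/1859) = -1, and (2/1859)^2 = +1. Now have (39/1859).
Both 39 ≡ 3 and 1859 ≡ 3 (mod 4), so reciprocity gives (39/1859) = -(1859/39). Reduce: 1859 ≡ 26 (mod 39). Now have -(26/39).
Factor out 2: 26 = 2·13. Since 39 ≡ 7 (mod 8), (2/39) = +1. Now have -(13/39).
13 ≡ 1 (mod 4), so quadratic reciprocity gives (13/39) = (39/13). Reduce: 39 ≡ 0 (mod 13). Now have -(0/13).
The numerator is now 0 with denominator 13 > 1: the symbol is 0.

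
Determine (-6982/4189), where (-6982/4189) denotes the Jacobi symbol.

1

Pull out -1: (-6982/4189) = (-1/4189)·(6982/4189). Since 4189 ≡ 1 (mod 4), (-1/4189) = +1. Now have (6982/4189).
Reduce the numerator: 6982 ≡ 2793 (mod 4189), so (6982/4189) = (2793/4189).
2793 ≡ 1 (mod 4), so quadratic reciprocity gives (2793/4189) = (4189/2793). Reduce: 4189 ≡ 1396 (mod 2793). Now have (1396/2793).
Factor out 2: 1396 = 2^2·349. Since 2793 ≡ 1 (mod 8), (2/2793) = +1, and (2/2793)^2 = +1. Now have (349/2793).
349 ≡ 1 (mod 4), so quadratic reciprocity gives (349/2793) = (2793/349). Reduce: 2793 ≡ 1 (mod 349). Now have (1/349).
(1/349) = 1. Collecting the sign factors: 1.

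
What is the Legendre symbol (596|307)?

Reduce the numerator: 596 ≡ 289 (mod 307), so (596|307) = (289|307).
289 ≡ 1 (mod 4), so quadratic reciprocity gives (289|307) = (307|289). Reduce: 307 ≡ 18 (mod 289). Now have (18|289).
Factor out 2: 18 = 2·9. Since 289 ≡ 1 (mod 8), (2|289) = +1. Now have (9|289).
9 ≡ 1 (mod 4), so quadratic reciprocity gives (9|289) = (289|9). Reduce: 289 ≡ 1 (mod 9). Now have (1|9).
(1|9) = 1. Collecting the sign factors: 1.

1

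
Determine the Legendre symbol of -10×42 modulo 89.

1

By multiplicativity, (-10·42/89) = (-10/89)·(42/89).
First factor (-10/89):
(-10/89)
  = (79/89)    [-10 ≡ 79 mod 89]
  = (89/79)    [QR: 89 ≡ 1 mod 4, sign kept]
  = (10/79)    [89 ≡ 10 mod 79]
  = (5/79)    [79 ≡ 7 mod 8 ⇒ (2/79) = +1]
  = (79/5)    [QR: 5 ≡ 1 mod 4, sign kept]
  = (4/5)    [79 ≡ 4 mod 5]
  = (1/5)    [5 ≡ 5 mod 8 ⇒ (2/5)^2 = +1]
  = 1    [(1/5) = 1]
Second factor (42/89):
(42/89)
  = (21/89)    [89 ≡ 1 mod 8 ⇒ (2/89) = +1]
  = (89/21)    [QR: 21 ≡ 1 mod 4, sign kept]
  = (5/21)    [89 ≡ 5 mod 21]
  = (21/5)    [QR: 5 ≡ 1 mod 4, sign kept]
  = (1/5)    [21 ≡ 1 mod 5]
  = 1    [(1/5) = 1]
Product: (1)·(1) = 1.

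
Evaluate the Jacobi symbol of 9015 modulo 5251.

(9015|5251)
  = (3764|5251)    [9015 ≡ 3764 mod 5251]
  = (941|5251)    [5251 ≡ 3 mod 8 ⇒ (2|5251)^2 = +1]
  = (5251|941)    [QR: 941 ≡ 1 mod 4, sign kept]
  = (546|941)    [5251 ≡ 546 mod 941]
  = -(273|941)    [941 ≡ 5 mod 8 ⇒ (2|941) = -1]
  = -(941|273)    [QR: 273 ≡ 1 mod 4, sign kept]
  = -(122|273)    [941 ≡ 122 mod 273]
  = -(61|273)    [273 ≡ 1 mod 8 ⇒ (2|273) = +1]
  = -(273|61)    [QR: 61 ≡ 1 mod 4, sign kept]
  = -(29|61)    [273 ≡ 29 mod 61]
  = -(61|29)    [QR: 29 ≡ 1 mod 4, sign kept]
  = -(3|29)    [61 ≡ 3 mod 29]
  = -(29|3)    [QR: 29 ≡ 1 mod 4, sign kept]
  = -(2|3)    [29 ≡ 2 mod 3]
  = (1|3)    [3 ≡ 3 mod 8 ⇒ (2|3) = -1]
  = 1    [(1|3) = 1]

1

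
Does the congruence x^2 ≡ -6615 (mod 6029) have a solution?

no

Reduce the numerator: -6615 ≡ 5443 (mod 6029), so (-6615/6029) = (5443/6029).
6029 ≡ 1 (mod 4), so quadratic reciprocity gives (5443/6029) = (6029/5443). Reduce: 6029 ≡ 586 (mod 5443). Now have (586/5443).
Factor out 2: 586 = 2·293. Since 5443 ≡ 3 (mod 8), (2/5443) = -1. Now have -(293/5443).
293 ≡ 1 (mod 4), so quadratic reciprocity gives (293/5443) = (5443/293). Reduce: 5443 ≡ 169 (mod 293). Now have -(169/293).
169 ≡ 1 (mod 4), so quadratic reciprocity gives (169/293) = (293/169). Reduce: 293 ≡ 124 (mod 169). Now have -(124/169).
Factor out 2: 124 = 2^2·31. Since 169 ≡ 1 (mod 8), (2/169) = +1, and (2/169)^2 = +1. Now have -(31/169).
169 ≡ 1 (mod 4), so quadratic reciprocity gives (31/169) = (169/31). Reduce: 169 ≡ 14 (mod 31). Now have -(14/31).
Factor out 2: 14 = 2·7. Since 31 ≡ 7 (mod 8), (2/31) = +1. Now have -(7/31).
Both 7 ≡ 3 and 31 ≡ 3 (mod 4), so reciprocity gives (7/31) = -(31/7). Reduce: 31 ≡ 3 (mod 7). Now have (3/7).
Both 3 ≡ 3 and 7 ≡ 3 (mod 4), so reciprocity gives (3/7) = -(7/3). Reduce: 7 ≡ 1 (mod 3). Now have -(1/3).
(1/3) = 1. Collecting the sign factors: -1.
(-6615/6029) = -1, and 6029 is prime, so -6615 is not a quadratic residue mod 6029.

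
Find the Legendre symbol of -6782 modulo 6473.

Reduce the numerator: -6782 ≡ 6164 (mod 6473), so (-6782/6473) = (6164/6473).
Factor out 2: 6164 = 2^2·1541. Since 6473 ≡ 1 (mod 8), (2/6473) = +1, and (2/6473)^2 = +1. Now have (1541/6473).
1541 ≡ 1 (mod 4), so quadratic reciprocity gives (1541/6473) = (6473/1541). Reduce: 6473 ≡ 309 (mod 1541). Now have (309/1541).
309 ≡ 1 (mod 4), so quadratic reciprocity gives (309/1541) = (1541/309). Reduce: 1541 ≡ 305 (mod 309). Now have (305/309).
305 ≡ 1 (mod 4), so quadratic reciprocity gives (305/309) = (309/305). Reduce: 309 ≡ 4 (mod 305). Now have (4/305).
Factor out 2: 4 = 2^2. Since 305 ≡ 1 (mod 8), (2/305) = +1, and (2/305)^2 = +1. Now have (1/305).
(1/305) = 1. Collecting the sign factors: 1.

1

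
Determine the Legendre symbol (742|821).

1

Factor out 2: 742 = 2·371. Since 821 ≡ 5 (mod 8), (2|821) = -1. Now have -(371|821).
821 ≡ 1 (mod 4), so quadratic reciprocity gives (371|821) = (821|371). Reduce: 821 ≡ 79 (mod 371). Now have -(79|371).
Both 79 ≡ 3 and 371 ≡ 3 (mod 4), so reciprocity gives (79|371) = -(371|79). Reduce: 371 ≡ 55 (mod 79). Now have (55|79).
Both 55 ≡ 3 and 79 ≡ 3 (mod 4), so reciprocity gives (55|79) = -(79|55). Reduce: 79 ≡ 24 (mod 55). Now have -(24|55).
Factor out 2: 24 = 2^3·3. Since 55 ≡ 7 (mod 8), (2|55) = +1, and (2|55)^3 = +1. Now have -(3|55).
Both 3 ≡ 3 and 55 ≡ 3 (mod 4), so reciprocity gives (3|55) = -(55|3). Reduce: 55 ≡ 1 (mod 3). Now have (1|3).
(1|3) = 1. Collecting the sign factors: 1.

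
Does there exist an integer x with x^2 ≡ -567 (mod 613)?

yes

(-567/613)
  = (567/613)    [613 ≡ 1 mod 4 ⇒ (-1/613) = +1]
  = (613/567)    [QR: 613 ≡ 1 mod 4, sign kept]
  = (46/567)    [613 ≡ 46 mod 567]
  = (23/567)    [567 ≡ 7 mod 8 ⇒ (2/567) = +1]
  = -(567/23)    [QR: both ≡ 3 mod 4, sign flips]
  = -(15/23)    [567 ≡ 15 mod 23]
  = (23/15)    [QR: both ≡ 3 mod 4, sign flips]
  = (8/15)    [23 ≡ 8 mod 15]
  = (1/15)    [15 ≡ 7 mod 8 ⇒ (2/15)^3 = +1]
  = 1    [(1/15) = 1]
The Legendre symbol is 1, so x^2 ≡ -567 (mod 613) has solution.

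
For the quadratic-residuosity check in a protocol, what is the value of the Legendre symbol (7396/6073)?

1

(7396/6073)
  = (1323/6073)    [7396 ≡ 1323 mod 6073]
  = (6073/1323)    [QR: 6073 ≡ 1 mod 4, sign kept]
  = (781/1323)    [6073 ≡ 781 mod 1323]
  = (1323/781)    [QR: 781 ≡ 1 mod 4, sign kept]
  = (542/781)    [1323 ≡ 542 mod 781]
  = -(271/781)    [781 ≡ 5 mod 8 ⇒ (2/781) = -1]
  = -(781/271)    [QR: 781 ≡ 1 mod 4, sign kept]
  = -(239/271)    [781 ≡ 239 mod 271]
  = (271/239)    [QR: both ≡ 3 mod 4, sign flips]
  = (32/239)    [271 ≡ 32 mod 239]
  = (1/239)    [239 ≡ 7 mod 8 ⇒ (2/239)^5 = +1]
  = 1    [(1/239) = 1]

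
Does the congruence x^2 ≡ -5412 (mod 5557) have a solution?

Reduce the numerator: -5412 ≡ 145 (mod 5557), so (-5412|5557) = (145|5557).
145 ≡ 1 (mod 4), so quadratic reciprocity gives (145|5557) = (5557|145). Reduce: 5557 ≡ 47 (mod 145). Now have (47|145).
145 ≡ 1 (mod 4), so quadratic reciprocity gives (47|145) = (145|47). Reduce: 145 ≡ 4 (mod 47). Now have (4|47).
Factor out 2: 4 = 2^2. Since 47 ≡ 7 (mod 8), (2|47) = +1, and (2|47)^2 = +1. Now have (1|47).
(1|47) = 1. Collecting the sign factors: 1.
The Legendre symbol is 1, so x^2 ≡ -5412 (mod 5557) has solution.

yes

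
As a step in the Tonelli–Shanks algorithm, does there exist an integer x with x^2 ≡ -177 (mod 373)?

yes

Pull out -1: (-177/373) = (-1/373)·(177/373). Since 373 ≡ 1 (mod 4), (-1/373) = +1. Now have (177/373).
177 ≡ 1 (mod 4), so quadratic reciprocity gives (177/373) = (373/177). Reduce: 373 ≡ 19 (mod 177). Now have (19/177).
177 ≡ 1 (mod 4), so quadratic reciprocity gives (19/177) = (177/19). Reduce: 177 ≡ 6 (mod 19). Now have (6/19).
Factor out 2: 6 = 2·3. Since 19 ≡ 3 (mod 8), (2/19) = -1. Now have -(3/19).
Both 3 ≡ 3 and 19 ≡ 3 (mod 4), so reciprocity gives (3/19) = -(19/3). Reduce: 19 ≡ 1 (mod 3). Now have (1/3).
(1/3) = 1. Collecting the sign factors: 1.
The Legendre symbol is 1, so x^2 ≡ -177 (mod 373) has solution.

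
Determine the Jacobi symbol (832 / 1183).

0

Factor out 2: 832 = 2^6·13. Since 1183 ≡ 7 (mod 8), (2 / 1183) = +1, and (2 / 1183)^6 = +1. Now have (13 / 1183).
13 ≡ 1 (mod 4), so quadratic reciprocity gives (13 / 1183) = (1183 / 13). Reduce: 1183 ≡ 0 (mod 13). Now have (0 / 13).
The numerator is now 0 with denominator 13 > 1: the symbol is 0.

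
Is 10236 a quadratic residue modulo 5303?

yes

Reduce the numerator: 10236 ≡ 4933 (mod 5303), so (10236|5303) = (4933|5303).
4933 ≡ 1 (mod 4), so quadratic reciprocity gives (4933|5303) = (5303|4933). Reduce: 5303 ≡ 370 (mod 4933). Now have (370|4933).
Factor out 2: 370 = 2·185. Since 4933 ≡ 5 (mod 8), (2|4933) = -1. Now have -(185|4933).
185 ≡ 1 (mod 4), so quadratic reciprocity gives (185|4933) = (4933|185). Reduce: 4933 ≡ 123 (mod 185). Now have -(123|185).
185 ≡ 1 (mod 4), so quadratic reciprocity gives (123|185) = (185|123). Reduce: 185 ≡ 62 (mod 123). Now have -(62|123).
Factor out 2: 62 = 2·31. Since 123 ≡ 3 (mod 8), (2|123) = -1. Now have (31|123).
Both 31 ≡ 3 and 123 ≡ 3 (mod 4), so reciprocity gives (31|123) = -(123|31). Reduce: 123 ≡ 30 (mod 31). Now have -(30|31).
Factor out 2: 30 = 2·15. Since 31 ≡ 7 (mod 8), (2|31) = +1. Now have -(15|31).
Both 15 ≡ 3 and 31 ≡ 3 (mod 4), so reciprocity gives (15|31) = -(31|15). Reduce: 31 ≡ 1 (mod 15). Now have (1|15).
(1|15) = 1. Collecting the sign factors: 1.
The Legendre symbol is 1, so x^2 ≡ 10236 (mod 5303) has solution.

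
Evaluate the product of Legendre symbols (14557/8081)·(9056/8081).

-1

By multiplicativity, (14557·9056/8081) = (14557/8081)·(9056/8081).
First factor (14557/8081):
(14557/8081)
  = (6476/8081)    [14557 ≡ 6476 mod 8081]
  = (1619/8081)    [8081 ≡ 1 mod 8 ⇒ (2/8081)^2 = +1]
  = (8081/1619)    [QR: 8081 ≡ 1 mod 4, sign kept]
  = (1605/1619)    [8081 ≡ 1605 mod 1619]
  = (1619/1605)    [QR: 1605 ≡ 1 mod 4, sign kept]
  = (14/1605)    [1619 ≡ 14 mod 1605]
  = -(7/1605)    [1605 ≡ 5 mod 8 ⇒ (2/1605) = -1]
  = -(1605/7)    [QR: 1605 ≡ 1 mod 4, sign kept]
  = -(2/7)    [1605 ≡ 2 mod 7]
  = -(1/7)    [7 ≡ 7 mod 8 ⇒ (2/7) = +1]
  = -1    [(1/7) = 1]
Second factor (9056/8081):
(9056/8081)
  = (975/8081)    [9056 ≡ 975 mod 8081]
  = (8081/975)    [QR: 8081 ≡ 1 mod 4, sign kept]
  = (281/975)    [8081 ≡ 281 mod 975]
  = (975/281)    [QR: 281 ≡ 1 mod 4, sign kept]
  = (132/281)    [975 ≡ 132 mod 281]
  = (33/281)    [281 ≡ 1 mod 8 ⇒ (2/281)^2 = +1]
  = (281/33)    [QR: 33 ≡ 1 mod 4, sign kept]
  = (17/33)    [281 ≡ 17 mod 33]
  = (33/17)    [QR: 17 ≡ 1 mod 4, sign kept]
  = (16/17)    [33 ≡ 16 mod 17]
  = (1/17)    [17 ≡ 1 mod 8 ⇒ (2/17)^4 = +1]
  = 1    [(1/17) = 1]
Product: (-1)·(1) = -1.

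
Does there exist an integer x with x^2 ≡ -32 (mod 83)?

(-32/83)
  = (51/83)    [-32 ≡ 51 mod 83]
  = -(83/51)    [QR: both ≡ 3 mod 4, sign flips]
  = -(32/51)    [83 ≡ 32 mod 51]
  = (1/51)    [51 ≡ 3 mod 8 ⇒ (2/51)^5 = -1]
  = 1    [(1/51) = 1]
(-32/83) = 1, and 83 is prime, so -32 is a quadratic residue mod 83.

yes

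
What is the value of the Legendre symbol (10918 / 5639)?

-1

Reduce the numerator: 10918 ≡ 5279 (mod 5639), so (10918 / 5639) = (5279 / 5639).
Both 5279 ≡ 3 and 5639 ≡ 3 (mod 4), so reciprocity gives (5279 / 5639) = -(5639 / 5279). Reduce: 5639 ≡ 360 (mod 5279). Now have -(360 / 5279).
Factor out 2: 360 = 2^3·45. Since 5279 ≡ 7 (mod 8), (2 / 5279) = +1, and (2 / 5279)^3 = +1. Now have -(45 / 5279).
45 ≡ 1 (mod 4), so quadratic reciprocity gives (45 / 5279) = (5279 / 45). Reduce: 5279 ≡ 14 (mod 45). Now have -(14 / 45).
Factor out 2: 14 = 2·7. Since 45 ≡ 5 (mod 8), (2 / 45) = -1. Now have (7 / 45).
45 ≡ 1 (mod 4), so quadratic reciprocity gives (7 / 45) = (45 / 7). Reduce: 45 ≡ 3 (mod 7). Now have (3 / 7).
Both 3 ≡ 3 and 7 ≡ 3 (mod 4), so reciprocity gives (3 / 7) = -(7 / 3). Reduce: 7 ≡ 1 (mod 3). Now have -(1 / 3).
(1 / 3) = 1. Collecting the sign factors: -1.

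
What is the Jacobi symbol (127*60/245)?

0

By multiplicativity, (127·60/245) = (127/245)·(60/245).
First factor (127/245):
(127/245)
  = (245/127)    [QR: 245 ≡ 1 mod 4, sign kept]
  = (118/127)    [245 ≡ 118 mod 127]
  = (59/127)    [127 ≡ 7 mod 8 ⇒ (2/127) = +1]
  = -(127/59)    [QR: both ≡ 3 mod 4, sign flips]
  = -(9/59)    [127 ≡ 9 mod 59]
  = -(59/9)    [QR: 9 ≡ 1 mod 4, sign kept]
  = -(5/9)    [59 ≡ 5 mod 9]
  = -(9/5)    [QR: 5 ≡ 1 mod 4, sign kept]
  = -(4/5)    [9 ≡ 4 mod 5]
  = -(1/5)    [5 ≡ 5 mod 8 ⇒ (2/5)^2 = +1]
  = -1    [(1/5) = 1]
Second factor (60/245):
(60/245)
  = (15/245)    [245 ≡ 5 mod 8 ⇒ (2/245)^2 = +1]
  = (245/15)    [QR: 245 ≡ 1 mod 4, sign kept]
  = (5/15)    [245 ≡ 5 mod 15]
  = (15/5)    [QR: 5 ≡ 1 mod 4, sign kept]
  = (0/5)    [15 ≡ 0 mod 5]
  = 0    [numerator 0, gcd > 1]
Product: (-1)·(0) = 0.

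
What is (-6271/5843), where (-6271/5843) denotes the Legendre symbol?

(-6271/5843)
  = -(6271/5843)    [5843 ≡ 3 mod 4 ⇒ (-1/5843) = -1]
  = -(428/5843)    [6271 ≡ 428 mod 5843]
  = -(107/5843)    [5843 ≡ 3 mod 8 ⇒ (2/5843)^2 = +1]
  = (5843/107)    [QR: both ≡ 3 mod 4, sign flips]
  = (65/107)    [5843 ≡ 65 mod 107]
  = (107/65)    [QR: 65 ≡ 1 mod 4, sign kept]
  = (42/65)    [107 ≡ 42 mod 65]
  = (21/65)    [65 ≡ 1 mod 8 ⇒ (2/65) = +1]
  = (65/21)    [QR: 21 ≡ 1 mod 4, sign kept]
  = (2/21)    [65 ≡ 2 mod 21]
  = -(1/21)    [21 ≡ 5 mod 8 ⇒ (2/21) = -1]
  = -1    [(1/21) = 1]

-1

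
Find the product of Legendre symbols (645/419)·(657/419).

1

By multiplicativity, (645·657/419) = (645/419)·(657/419).
First factor (645/419):
(645/419)
  = (226/419)    [645 ≡ 226 mod 419]
  = -(113/419)    [419 ≡ 3 mod 8 ⇒ (2/419) = -1]
  = -(419/113)    [QR: 113 ≡ 1 mod 4, sign kept]
  = -(80/113)    [419 ≡ 80 mod 113]
  = -(5/113)    [113 ≡ 1 mod 8 ⇒ (2/113)^4 = +1]
  = -(113/5)    [QR: 5 ≡ 1 mod 4, sign kept]
  = -(3/5)    [113 ≡ 3 mod 5]
  = -(5/3)    [QR: 5 ≡ 1 mod 4, sign kept]
  = -(2/3)    [5 ≡ 2 mod 3]
  = (1/3)    [3 ≡ 3 mod 8 ⇒ (2/3) = -1]
  = 1    [(1/3) = 1]
Second factor (657/419):
(657/419)
  = (238/419)    [657 ≡ 238 mod 419]
  = -(119/419)    [419 ≡ 3 mod 8 ⇒ (2/419) = -1]
  = (419/119)    [QR: both ≡ 3 mod 4, sign flips]
  = (62/119)    [419 ≡ 62 mod 119]
  = (31/119)    [119 ≡ 7 mod 8 ⇒ (2/119) = +1]
  = -(119/31)    [QR: both ≡ 3 mod 4, sign flips]
  = -(26/31)    [119 ≡ 26 mod 31]
  = -(13/31)    [31 ≡ 7 mod 8 ⇒ (2/31) = +1]
  = -(31/13)    [QR: 13 ≡ 1 mod 4, sign kept]
  = -(5/13)    [31 ≡ 5 mod 13]
  = -(13/5)    [QR: 5 ≡ 1 mod 4, sign kept]
  = -(3/5)    [13 ≡ 3 mod 5]
  = -(5/3)    [QR: 5 ≡ 1 mod 4, sign kept]
  = -(2/3)    [5 ≡ 2 mod 3]
  = (1/3)    [3 ≡ 3 mod 8 ⇒ (2/3) = -1]
  = 1    [(1/3) = 1]
Product: (1)·(1) = 1.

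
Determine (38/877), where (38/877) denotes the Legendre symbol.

1

(38/877)
  = -(19/877)    [877 ≡ 5 mod 8 ⇒ (2/877) = -1]
  = -(877/19)    [QR: 877 ≡ 1 mod 4, sign kept]
  = -(3/19)    [877 ≡ 3 mod 19]
  = (19/3)    [QR: both ≡ 3 mod 4, sign flips]
  = (1/3)    [19 ≡ 1 mod 3]
  = 1    [(1/3) = 1]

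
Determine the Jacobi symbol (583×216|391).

By multiplicativity, (583·216|391) = (583|391)·(216|391).
First factor (583|391):
(583|391)
  = (192|391)    [583 ≡ 192 mod 391]
  = (3|391)    [391 ≡ 7 mod 8 ⇒ (2|391)^6 = +1]
  = -(391|3)    [QR: both ≡ 3 mod 4, sign flips]
  = -(1|3)    [391 ≡ 1 mod 3]
  = -1    [(1|3) = 1]
Second factor (216|391):
(216|391)
  = (27|391)    [391 ≡ 7 mod 8 ⇒ (2|391)^3 = +1]
  = -(391|27)    [QR: both ≡ 3 mod 4, sign flips]
  = -(13|27)    [391 ≡ 13 mod 27]
  = -(27|13)    [QR: 13 ≡ 1 mod 4, sign kept]
  = -(1|13)    [27 ≡ 1 mod 13]
  = -1    [(1|13) = 1]
Product: (-1)·(-1) = 1.

1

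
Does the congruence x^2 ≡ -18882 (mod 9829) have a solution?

no

Reduce the numerator: -18882 ≡ 776 (mod 9829), so (-18882|9829) = (776|9829).
Factor out 2: 776 = 2^3·97. Since 9829 ≡ 5 (mod 8), (2|9829) = -1, and (2|9829)^3 = -1. Now have -(97|9829).
97 ≡ 1 (mod 4), so quadratic reciprocity gives (97|9829) = (9829|97). Reduce: 9829 ≡ 32 (mod 97). Now have -(32|97).
Factor out 2: 32 = 2^5. Since 97 ≡ 1 (mod 8), (2|97) = +1, and (2|97)^5 = +1. Now have -(1|97).
(1|97) = 1. Collecting the sign factors: -1.
(-18882|9829) = -1, and 9829 is prime, so -18882 is not a quadratic residue mod 9829.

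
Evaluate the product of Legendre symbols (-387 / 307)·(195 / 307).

-1

By multiplicativity, (-387·195 / 307) = (-387 / 307)·(195 / 307).
First factor (-387 / 307):
Pull out -1: (-387 / 307) = (-1 / 307)·(387 / 307). Since 307 ≡ 3 (mod 4), (-1 / 307) = -1. Now have -(387 / 307).
Reduce the numerator: 387 ≡ 80 (mod 307), so (387 / 307) = (80 / 307).
Factor out 2: 80 = 2^4·5. Since 307 ≡ 3 (mod 8), (2 / 307) = -1, and (2 / 307)^4 = +1. Now have -(5 / 307).
5 ≡ 1 (mod 4), so quadratic reciprocity gives (5 / 307) = (307 / 5). Reduce: 307 ≡ 2 (mod 5). Now have -(2 / 5).
Factor out 2: 2 = 2. Since 5 ≡ 5 (mod 8), (2 / 5) = -1. Now have (1 / 5).
(1 / 5) = 1. Collecting the sign factors: 1.
Second factor (195 / 307):
Both 195 ≡ 3 and 307 ≡ 3 (mod 4), so reciprocity gives (195 / 307) = -(307 / 195). Reduce: 307 ≡ 112 (mod 195). Now have -(112 / 195).
Factor out 2: 112 = 2^4·7. Since 195 ≡ 3 (mod 8), (2 / 195) = -1, and (2 / 195)^4 = +1. Now have -(7 / 195).
Both 7 ≡ 3 and 195 ≡ 3 (mod 4), so reciprocity gives (7 / 195) = -(195 / 7). Reduce: 195 ≡ 6 (mod 7). Now have (6 / 7).
Factor out 2: 6 = 2·3. Since 7 ≡ 7 (mod 8), (2 / 7) = +1. Now have (3 / 7).
Both 3 ≡ 3 and 7 ≡ 3 (mod 4), so reciprocity gives (3 / 7) = -(7 / 3). Reduce: 7 ≡ 1 (mod 3). Now have -(1 / 3).
(1 / 3) = 1. Collecting the sign factors: -1.
Product: (1)·(-1) = -1.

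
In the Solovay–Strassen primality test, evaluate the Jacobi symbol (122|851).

-1

(122|851)
  = -(61|851)    [851 ≡ 3 mod 8 ⇒ (2|851) = -1]
  = -(851|61)    [QR: 61 ≡ 1 mod 4, sign kept]
  = -(58|61)    [851 ≡ 58 mod 61]
  = (29|61)    [61 ≡ 5 mod 8 ⇒ (2|61) = -1]
  = (61|29)    [QR: 29 ≡ 1 mod 4, sign kept]
  = (3|29)    [61 ≡ 3 mod 29]
  = (29|3)    [QR: 29 ≡ 1 mod 4, sign kept]
  = (2|3)    [29 ≡ 2 mod 3]
  = -(1|3)    [3 ≡ 3 mod 8 ⇒ (2|3) = -1]
  = -1    [(1|3) = 1]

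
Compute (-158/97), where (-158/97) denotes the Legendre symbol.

Pull out -1: (-158/97) = (-1/97)·(158/97). Since 97 ≡ 1 (mod 4), (-1/97) = +1. Now have (158/97).
Reduce the numerator: 158 ≡ 61 (mod 97), so (158/97) = (61/97).
61 ≡ 1 (mod 4), so quadratic reciprocity gives (61/97) = (97/61). Reduce: 97 ≡ 36 (mod 61). Now have (36/61).
Factor out 2: 36 = 2^2·9. Since 61 ≡ 5 (mod 8), (2/61) = -1, and (2/61)^2 = +1. Now have (9/61).
9 ≡ 1 (mod 4), so quadratic reciprocity gives (9/61) = (61/9). Reduce: 61 ≡ 7 (mod 9). Now have (7/9).
9 ≡ 1 (mod 4), so quadratic reciprocity gives (7/9) = (9/7). Reduce: 9 ≡ 2 (mod 7). Now have (2/7).
Factor out 2: 2 = 2. Since 7 ≡ 7 (mod 8), (2/7) = +1. Now have (1/7).
(1/7) = 1. Collecting the sign factors: 1.

1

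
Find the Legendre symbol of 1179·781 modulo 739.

By multiplicativity, (1179·781 / 739) = (1179 / 739)·(781 / 739).
First factor (1179 / 739):
Reduce the numerator: 1179 ≡ 440 (mod 739), so (1179 / 739) = (440 / 739).
Factor out 2: 440 = 2^3·55. Since 739 ≡ 3 (mod 8), (2 / 739) = -1, and (2 / 739)^3 = -1. Now have -(55 / 739).
Both 55 ≡ 3 and 739 ≡ 3 (mod 4), so reciprocity gives (55 / 739) = -(739 / 55). Reduce: 739 ≡ 24 (mod 55). Now have (24 / 55).
Factor out 2: 24 = 2^3·3. Since 55 ≡ 7 (mod 8), (2 / 55) = +1, and (2 / 55)^3 = +1. Now have (3 / 55).
Both 3 ≡ 3 and 55 ≡ 3 (mod 4), so reciprocity gives (3 / 55) = -(55 / 3). Reduce: 55 ≡ 1 (mod 3). Now have -(1 / 3).
(1 / 3) = 1. Collecting the sign factors: -1.
Second factor (781 / 739):
Reduce the numerator: 781 ≡ 42 (mod 739), so (781 / 739) = (42 / 739).
Factor out 2: 42 = 2·21. Since 739 ≡ 3 (mod 8), (2 / 739) = -1. Now have -(21 / 739).
21 ≡ 1 (mod 4), so quadratic reciprocity gives (21 / 739) = (739 / 21). Reduce: 739 ≡ 4 (mod 21). Now have -(4 / 21).
Factor out 2: 4 = 2^2. Since 21 ≡ 5 (mod 8), (2 / 21) = -1, and (2 / 21)^2 = +1. Now have -(1 / 21).
(1 / 21) = 1. Collecting the sign factors: -1.
Product: (-1)·(-1) = 1.

1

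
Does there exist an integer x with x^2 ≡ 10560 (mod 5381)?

Reduce the numerator: 10560 ≡ 5179 (mod 5381), so (10560/5381) = (5179/5381).
5381 ≡ 1 (mod 4), so quadratic reciprocity gives (5179/5381) = (5381/5179). Reduce: 5381 ≡ 202 (mod 5179). Now have (202/5179).
Factor out 2: 202 = 2·101. Since 5179 ≡ 3 (mod 8), (2/5179) = -1. Now have -(101/5179).
101 ≡ 1 (mod 4), so quadratic reciprocity gives (101/5179) = (5179/101). Reduce: 5179 ≡ 28 (mod 101). Now have -(28/101).
Factor out 2: 28 = 2^2·7. Since 101 ≡ 5 (mod 8), (2/101) = -1, and (2/101)^2 = +1. Now have -(7/101).
101 ≡ 1 (mod 4), so quadratic reciprocity gives (7/101) = (101/7). Reduce: 101 ≡ 3 (mod 7). Now have -(3/7).
Both 3 ≡ 3 and 7 ≡ 3 (mod 4), so reciprocity gives (3/7) = -(7/3). Reduce: 7 ≡ 1 (mod 3). Now have (1/3).
(1/3) = 1. Collecting the sign factors: 1.
(10560/5381) = 1, and 5381 is prime, so 10560 is a quadratic residue mod 5381.

yes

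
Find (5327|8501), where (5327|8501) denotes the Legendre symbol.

8501 ≡ 1 (mod 4), so quadratic reciprocity gives (5327|8501) = (8501|5327). Reduce: 8501 ≡ 3174 (mod 5327). Now have (3174|5327).
Factor out 2: 3174 = 2·1587. Since 5327 ≡ 7 (mod 8), (2|5327) = +1. Now have (1587|5327).
Both 1587 ≡ 3 and 5327 ≡ 3 (mod 4), so reciprocity gives (1587|5327) = -(5327|1587). Reduce: 5327 ≡ 566 (mod 1587). Now have -(566|1587).
Factor out 2: 566 = 2·283. Since 1587 ≡ 3 (mod 8), (2|1587) = -1. Now have (283|1587).
Both 283 ≡ 3 and 1587 ≡ 3 (mod 4), so reciprocity gives (283|1587) = -(1587|283). Reduce: 1587 ≡ 172 (mod 283). Now have -(172|283).
Factor out 2: 172 = 2^2·43. Since 283 ≡ 3 (mod 8), (2|283) = -1, and (2|283)^2 = +1. Now have -(43|283).
Both 43 ≡ 3 and 283 ≡ 3 (mod 4), so reciprocity gives (43|283) = -(283|43). Reduce: 283 ≡ 25 (mod 43). Now have (25|43).
25 ≡ 1 (mod 4), so quadratic reciprocity gives (25|43) = (43|25). Reduce: 43 ≡ 18 (mod 25). Now have (18|25).
Factor out 2: 18 = 2·9. Since 25 ≡ 1 (mod 8), (2|25) = +1. Now have (9|25).
9 ≡ 1 (mod 4), so quadratic reciprocity gives (9|25) = (25|9). Reduce: 25 ≡ 7 (mod 9). Now have (7|9).
9 ≡ 1 (mod 4), so quadratic reciprocity gives (7|9) = (9|7). Reduce: 9 ≡ 2 (mod 7). Now have (2|7).
Factor out 2: 2 = 2. Since 7 ≡ 7 (mod 8), (2|7) = +1. Now have (1|7).
(1|7) = 1. Collecting the sign factors: 1.

1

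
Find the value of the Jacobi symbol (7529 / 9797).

(7529 / 9797)
  = (9797 / 7529)    [QR: 7529 ≡ 1 mod 4, sign kept]
  = (2268 / 7529)    [9797 ≡ 2268 mod 7529]
  = (567 / 7529)    [7529 ≡ 1 mod 8 ⇒ (2 / 7529)^2 = +1]
  = (7529 / 567)    [QR: 7529 ≡ 1 mod 4, sign kept]
  = (158 / 567)    [7529 ≡ 158 mod 567]
  = (79 / 567)    [567 ≡ 7 mod 8 ⇒ (2 / 567) = +1]
  = -(567 / 79)    [QR: both ≡ 3 mod 4, sign flips]
  = -(14 / 79)    [567 ≡ 14 mod 79]
  = -(7 / 79)    [79 ≡ 7 mod 8 ⇒ (2 / 79) = +1]
  = (79 / 7)    [QR: both ≡ 3 mod 4, sign flips]
  = (2 / 7)    [79 ≡ 2 mod 7]
  = (1 / 7)    [7 ≡ 7 mod 8 ⇒ (2 / 7) = +1]
  = 1    [(1 / 7) = 1]

1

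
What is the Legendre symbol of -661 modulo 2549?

-1

Reduce the numerator: -661 ≡ 1888 (mod 2549), so (-661|2549) = (1888|2549).
Factor out 2: 1888 = 2^5·59. Since 2549 ≡ 5 (mod 8), (2|2549) = -1, and (2|2549)^5 = -1. Now have -(59|2549).
2549 ≡ 1 (mod 4), so quadratic reciprocity gives (59|2549) = (2549|59). Reduce: 2549 ≡ 12 (mod 59). Now have -(12|59).
Factor out 2: 12 = 2^2·3. Since 59 ≡ 3 (mod 8), (2|59) = -1, and (2|59)^2 = +1. Now have -(3|59).
Both 3 ≡ 3 and 59 ≡ 3 (mod 4), so reciprocity gives (3|59) = -(59|3). Reduce: 59 ≡ 2 (mod 3). Now have (2|3).
Factor out 2: 2 = 2. Since 3 ≡ 3 (mod 8), (2|3) = -1. Now have -(1|3).
(1|3) = 1. Collecting the sign factors: -1.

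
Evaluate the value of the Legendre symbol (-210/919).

-1

(-210/919)
  = (709/919)    [-210 ≡ 709 mod 919]
  = (919/709)    [QR: 709 ≡ 1 mod 4, sign kept]
  = (210/709)    [919 ≡ 210 mod 709]
  = -(105/709)    [709 ≡ 5 mod 8 ⇒ (2/709) = -1]
  = -(709/105)    [QR: 105 ≡ 1 mod 4, sign kept]
  = -(79/105)    [709 ≡ 79 mod 105]
  = -(105/79)    [QR: 105 ≡ 1 mod 4, sign kept]
  = -(26/79)    [105 ≡ 26 mod 79]
  = -(13/79)    [79 ≡ 7 mod 8 ⇒ (2/79) = +1]
  = -(79/13)    [QR: 13 ≡ 1 mod 4, sign kept]
  = -(1/13)    [79 ≡ 1 mod 13]
  = -1    [(1/13) = 1]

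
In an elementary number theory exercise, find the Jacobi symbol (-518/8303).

-1

(-518/8303)
  = (7785/8303)    [-518 ≡ 7785 mod 8303]
  = (8303/7785)    [QR: 7785 ≡ 1 mod 4, sign kept]
  = (518/7785)    [8303 ≡ 518 mod 7785]
  = (259/7785)    [7785 ≡ 1 mod 8 ⇒ (2/7785) = +1]
  = (7785/259)    [QR: 7785 ≡ 1 mod 4, sign kept]
  = (15/259)    [7785 ≡ 15 mod 259]
  = -(259/15)    [QR: both ≡ 3 mod 4, sign flips]
  = -(4/15)    [259 ≡ 4 mod 15]
  = -(1/15)    [15 ≡ 7 mod 8 ⇒ (2/15)^2 = +1]
  = -1    [(1/15) = 1]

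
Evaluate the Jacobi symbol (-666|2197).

1

Reduce the numerator: -666 ≡ 1531 (mod 2197), so (-666|2197) = (1531|2197).
2197 ≡ 1 (mod 4), so quadratic reciprocity gives (1531|2197) = (2197|1531). Reduce: 2197 ≡ 666 (mod 1531). Now have (666|1531).
Factor out 2: 666 = 2·333. Since 1531 ≡ 3 (mod 8), (2|1531) = -1. Now have -(333|1531).
333 ≡ 1 (mod 4), so quadratic reciprocity gives (333|1531) = (1531|333). Reduce: 1531 ≡ 199 (mod 333). Now have -(199|333).
333 ≡ 1 (mod 4), so quadratic reciprocity gives (199|333) = (333|199). Reduce: 333 ≡ 134 (mod 199). Now have -(134|199).
Factor out 2: 134 = 2·67. Since 199 ≡ 7 (mod 8), (2|199) = +1. Now have -(67|199).
Both 67 ≡ 3 and 199 ≡ 3 (mod 4), so reciprocity gives (67|199) = -(199|67). Reduce: 199 ≡ 65 (mod 67). Now have (65|67).
65 ≡ 1 (mod 4), so quadratic reciprocity gives (65|67) = (67|65). Reduce: 67 ≡ 2 (mod 65). Now have (2|65).
Factor out 2: 2 = 2. Since 65 ≡ 1 (mod 8), (2|65) = +1. Now have (1|65).
(1|65) = 1. Collecting the sign factors: 1.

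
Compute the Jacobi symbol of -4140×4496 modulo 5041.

1

By multiplicativity, (-4140·4496/5041) = (-4140/5041)·(4496/5041).
First factor (-4140/5041):
Pull out -1: (-4140/5041) = (-1/5041)·(4140/5041). Since 5041 ≡ 1 (mod 4), (-1/5041) = +1. Now have (4140/5041).
Factor out 2: 4140 = 2^2·1035. Since 5041 ≡ 1 (mod 8), (2/5041) = +1, and (2/5041)^2 = +1. Now have (1035/5041).
5041 ≡ 1 (mod 4), so quadratic reciprocity gives (1035/5041) = (5041/1035). Reduce: 5041 ≡ 901 (mod 1035). Now have (901/1035).
901 ≡ 1 (mod 4), so quadratic reciprocity gives (901/1035) = (1035/901). Reduce: 1035 ≡ 134 (mod 901). Now have (134/901).
Factor out 2: 134 = 2·67. Since 901 ≡ 5 (mod 8), (2/901) = -1. Now have -(67/901).
901 ≡ 1 (mod 4), so quadratic reciprocity gives (67/901) = (901/67). Reduce: 901 ≡ 30 (mod 67). Now have -(30/67).
Factor out 2: 30 = 2·15. Since 67 ≡ 3 (mod 8), (2/67) = -1. Now have (15/67).
Both 15 ≡ 3 and 67 ≡ 3 (mod 4), so reciprocity gives (15/67) = -(67/15). Reduce: 67 ≡ 7 (mod 15). Now have -(7/15).
Both 7 ≡ 3 and 15 ≡ 3 (mod 4), so reciprocity gives (7/15) = -(15/7). Reduce: 15 ≡ 1 (mod 7). Now have (1/7).
(1/7) = 1. Collecting the sign factors: 1.
Second factor (4496/5041):
Factor out 2: 4496 = 2^4·281. Since 5041 ≡ 1 (mod 8), (2/5041) = +1, and (2/5041)^4 = +1. Now have (281/5041).
281 ≡ 1 (mod 4), so quadratic reciprocity gives (281/5041) = (5041/281). Reduce: 5041 ≡ 264 (mod 281). Now have (264/281).
Factor out 2: 264 = 2^3·33. Since 281 ≡ 1 (mod 8), (2/281) = +1, and (2/281)^3 = +1. Now have (33/281).
33 ≡ 1 (mod 4), so quadratic reciprocity gives (33/281) = (281/33). Reduce: 281 ≡ 17 (mod 33). Now have (17/33).
17 ≡ 1 (mod 4), so quadratic reciprocity gives (17/33) = (33/17). Reduce: 33 ≡ 16 (mod 17). Now have (16/17).
Factor out 2: 16 = 2^4. Since 17 ≡ 1 (mod 8), (2/17) = +1, and (2/17)^4 = +1. Now have (1/17).
(1/17) = 1. Collecting the sign factors: 1.
Product: (1)·(1) = 1.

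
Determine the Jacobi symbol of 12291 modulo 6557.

1

(12291|6557)
  = (5734|6557)    [12291 ≡ 5734 mod 6557]
  = -(2867|6557)    [6557 ≡ 5 mod 8 ⇒ (2|6557) = -1]
  = -(6557|2867)    [QR: 6557 ≡ 1 mod 4, sign kept]
  = -(823|2867)    [6557 ≡ 823 mod 2867]
  = (2867|823)    [QR: both ≡ 3 mod 4, sign flips]
  = (398|823)    [2867 ≡ 398 mod 823]
  = (199|823)    [823 ≡ 7 mod 8 ⇒ (2|823) = +1]
  = -(823|199)    [QR: both ≡ 3 mod 4, sign flips]
  = -(27|199)    [823 ≡ 27 mod 199]
  = (199|27)    [QR: both ≡ 3 mod 4, sign flips]
  = (10|27)    [199 ≡ 10 mod 27]
  = -(5|27)    [27 ≡ 3 mod 8 ⇒ (2|27) = -1]
  = -(27|5)    [QR: 5 ≡ 1 mod 4, sign kept]
  = -(2|5)    [27 ≡ 2 mod 5]
  = (1|5)    [5 ≡ 5 mod 8 ⇒ (2|5) = -1]
  = 1    [(1|5) = 1]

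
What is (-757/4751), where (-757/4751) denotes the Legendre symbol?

(-757/4751)
  = (3994/4751)    [-757 ≡ 3994 mod 4751]
  = (1997/4751)    [4751 ≡ 7 mod 8 ⇒ (2/4751) = +1]
  = (4751/1997)    [QR: 1997 ≡ 1 mod 4, sign kept]
  = (757/1997)    [4751 ≡ 757 mod 1997]
  = (1997/757)    [QR: 757 ≡ 1 mod 4, sign kept]
  = (483/757)    [1997 ≡ 483 mod 757]
  = (757/483)    [QR: 757 ≡ 1 mod 4, sign kept]
  = (274/483)    [757 ≡ 274 mod 483]
  = -(137/483)    [483 ≡ 3 mod 8 ⇒ (2/483) = -1]
  = -(483/137)    [QR: 137 ≡ 1 mod 4, sign kept]
  = -(72/137)    [483 ≡ 72 mod 137]
  = -(9/137)    [137 ≡ 1 mod 8 ⇒ (2/137)^3 = +1]
  = -(137/9)    [QR: 9 ≡ 1 mod 4, sign kept]
  = -(2/9)    [137 ≡ 2 mod 9]
  = -(1/9)    [9 ≡ 1 mod 8 ⇒ (2/9) = +1]
  = -1    [(1/9) = 1]

-1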